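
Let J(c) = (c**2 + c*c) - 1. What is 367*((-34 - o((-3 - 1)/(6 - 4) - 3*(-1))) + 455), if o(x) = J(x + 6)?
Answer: 118908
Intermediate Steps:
J(c) = -1 + 2*c**2 (J(c) = (c**2 + c**2) - 1 = 2*c**2 - 1 = -1 + 2*c**2)
o(x) = -1 + 2*(6 + x)**2 (o(x) = -1 + 2*(x + 6)**2 = -1 + 2*(6 + x)**2)
367*((-34 - o((-3 - 1)/(6 - 4) - 3*(-1))) + 455) = 367*((-34 - (-1 + 2*(6 + ((-3 - 1)/(6 - 4) - 3*(-1)))**2)) + 455) = 367*((-34 - (-1 + 2*(6 + (-4/2 + 3))**2)) + 455) = 367*((-34 - (-1 + 2*(6 + (-4*1/2 + 3))**2)) + 455) = 367*((-34 - (-1 + 2*(6 + (-2 + 3))**2)) + 455) = 367*((-34 - (-1 + 2*(6 + 1)**2)) + 455) = 367*((-34 - (-1 + 2*7**2)) + 455) = 367*((-34 - (-1 + 2*49)) + 455) = 367*((-34 - (-1 + 98)) + 455) = 367*((-34 - 1*97) + 455) = 367*((-34 - 97) + 455) = 367*(-131 + 455) = 367*324 = 118908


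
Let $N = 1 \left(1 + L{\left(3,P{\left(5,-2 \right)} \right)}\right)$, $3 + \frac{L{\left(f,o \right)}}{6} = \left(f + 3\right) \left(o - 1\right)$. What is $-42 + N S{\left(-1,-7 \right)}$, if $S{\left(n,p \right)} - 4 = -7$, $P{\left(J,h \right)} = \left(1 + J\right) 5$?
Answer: $-3123$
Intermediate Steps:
$P{\left(J,h \right)} = 5 + 5 J$
$L{\left(f,o \right)} = -18 + 6 \left(-1 + o\right) \left(3 + f\right)$ ($L{\left(f,o \right)} = -18 + 6 \left(f + 3\right) \left(o - 1\right) = -18 + 6 \left(3 + f\right) \left(-1 + o\right) = -18 + 6 \left(-1 + o\right) \left(3 + f\right)$)
$S{\left(n,p \right)} = -3$ ($S{\left(n,p \right)} = 4 - 7 = -3$)
$N = 1027$ ($N = 1 \left(1 + \left(-36 - 18 + 18 \left(5 + 5 \cdot 5\right) + 6 \cdot 3 \left(5 + 5 \cdot 5\right)\right)\right) = 1 \left(1 + \left(-36 - 18 + 18 \left(5 + 25\right) + 6 \cdot 3 \left(5 + 25\right)\right)\right) = 1 \left(1 + \left(-36 - 18 + 18 \cdot 30 + 6 \cdot 3 \cdot 30\right)\right) = 1 \left(1 + \left(-36 - 18 + 540 + 540\right)\right) = 1 \left(1 + 1026\right) = 1 \cdot 1027 = 1027$)
$-42 + N S{\left(-1,-7 \right)} = -42 + 1027 \left(-3\right) = -42 - 3081 = -3123$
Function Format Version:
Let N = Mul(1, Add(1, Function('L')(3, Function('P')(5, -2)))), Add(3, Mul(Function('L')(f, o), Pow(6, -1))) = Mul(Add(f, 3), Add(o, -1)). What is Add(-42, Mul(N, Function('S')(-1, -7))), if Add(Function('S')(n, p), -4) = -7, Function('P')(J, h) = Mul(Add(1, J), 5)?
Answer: -3123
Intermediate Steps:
Function('P')(J, h) = Add(5, Mul(5, J))
Function('L')(f, o) = Add(-18, Mul(6, Add(-1, o), Add(3, f))) (Function('L')(f, o) = Add(-18, Mul(6, Mul(Add(f, 3), Add(o, -1)))) = Add(-18, Mul(6, Mul(Add(3, f), Add(-1, o)))) = Add(-18, Mul(6, Mul(Add(-1, o), Add(3, f)))) = Add(-18, Mul(6, Add(-1, o), Add(3, f))))
Function('S')(n, p) = -3 (Function('S')(n, p) = Add(4, -7) = -3)
N = 1027 (N = Mul(1, Add(1, Add(-36, Mul(-6, 3), Mul(18, Add(5, Mul(5, 5))), Mul(6, 3, Add(5, Mul(5, 5)))))) = Mul(1, Add(1, Add(-36, -18, Mul(18, Add(5, 25)), Mul(6, 3, Add(5, 25))))) = Mul(1, Add(1, Add(-36, -18, Mul(18, 30), Mul(6, 3, 30)))) = Mul(1, Add(1, Add(-36, -18, 540, 540))) = Mul(1, Add(1, 1026)) = Mul(1, 1027) = 1027)
Add(-42, Mul(N, Function('S')(-1, -7))) = Add(-42, Mul(1027, -3)) = Add(-42, -3081) = -3123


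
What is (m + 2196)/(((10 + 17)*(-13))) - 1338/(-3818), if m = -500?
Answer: -3002845/670059 ≈ -4.4815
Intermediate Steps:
(m + 2196)/(((10 + 17)*(-13))) - 1338/(-3818) = (-500 + 2196)/(((10 + 17)*(-13))) - 1338/(-3818) = 1696/((27*(-13))) - 1338*(-1/3818) = 1696/(-351) + 669/1909 = 1696*(-1/351) + 669/1909 = -1696/351 + 669/1909 = -3002845/670059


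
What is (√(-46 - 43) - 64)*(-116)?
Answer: 7424 - 116*I*√89 ≈ 7424.0 - 1094.3*I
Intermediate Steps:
(√(-46 - 43) - 64)*(-116) = (√(-89) - 64)*(-116) = (I*√89 - 64)*(-116) = (-64 + I*√89)*(-116) = 7424 - 116*I*√89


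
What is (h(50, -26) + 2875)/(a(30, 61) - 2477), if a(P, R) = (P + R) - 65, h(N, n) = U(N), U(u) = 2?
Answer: -959/817 ≈ -1.1738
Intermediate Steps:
h(N, n) = 2
a(P, R) = -65 + P + R
(h(50, -26) + 2875)/(a(30, 61) - 2477) = (2 + 2875)/((-65 + 30 + 61) - 2477) = 2877/(26 - 2477) = 2877/(-2451) = 2877*(-1/2451) = -959/817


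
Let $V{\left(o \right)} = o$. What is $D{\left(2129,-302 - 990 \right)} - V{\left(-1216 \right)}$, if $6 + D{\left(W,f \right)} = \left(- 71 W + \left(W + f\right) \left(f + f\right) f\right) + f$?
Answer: $2794196695$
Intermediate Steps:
$D{\left(W,f \right)} = -6 + f - 71 W + 2 f^{2} \left(W + f\right)$ ($D{\left(W,f \right)} = -6 - \left(- f + 71 W - \left(W + f\right) \left(f + f\right) f\right) = -6 - \left(- f + 71 W - \left(W + f\right) 2 f f\right) = -6 - \left(- f + 71 W - 2 f \left(W + f\right) f\right) = -6 - \left(- f + 71 W - 2 f^{2} \left(W + f\right)\right) = -6 + \left(f - 71 W + 2 f^{2} \left(W + f\right)\right) = -6 + f - 71 W + 2 f^{2} \left(W + f\right)$)
$D{\left(2129,-302 - 990 \right)} - V{\left(-1216 \right)} = \left(-6 - 1292 - 151159 + 2 \left(-302 - 990\right)^{3} + 2 \cdot 2129 \left(-302 - 990\right)^{2}\right) - -1216 = \left(-6 - 1292 - 151159 + 2 \left(-1292\right)^{3} + 2 \cdot 2129 \left(-1292\right)^{2}\right) + 1216 = \left(-6 - 1292 - 151159 + 2 \left(-2156689088\right) + 2 \cdot 2129 \cdot 1669264\right) + 1216 = \left(-6 - 1292 - 151159 - 4313378176 + 7107726112\right) + 1216 = 2794195479 + 1216 = 2794196695$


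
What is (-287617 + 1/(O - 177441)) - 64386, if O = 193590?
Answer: -5684496446/16149 ≈ -3.5200e+5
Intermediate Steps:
(-287617 + 1/(O - 177441)) - 64386 = (-287617 + 1/(193590 - 177441)) - 64386 = (-287617 + 1/16149) - 64386 = -4644726932/16149 - 64386 = -5684496446/16149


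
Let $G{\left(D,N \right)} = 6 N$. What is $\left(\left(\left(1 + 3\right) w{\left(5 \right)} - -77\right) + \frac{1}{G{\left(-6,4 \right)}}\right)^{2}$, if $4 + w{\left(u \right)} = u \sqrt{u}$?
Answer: $\frac{3298225}{576} + \frac{7325 \sqrt{5}}{3} \approx 11186.0$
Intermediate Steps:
$w{\left(u \right)} = -4 + u^{\frac{3}{2}}$ ($w{\left(u \right)} = -4 + u \sqrt{u} = -4 + u^{\frac{3}{2}}$)
$\left(\left(\left(1 + 3\right) w{\left(5 \right)} - -77\right) + \frac{1}{G{\left(-6,4 \right)}}\right)^{2} = \left(\left(\left(1 + 3\right) \left(-4 + 5^{\frac{3}{2}}\right) - -77\right) + \frac{1}{6 \cdot 4}\right)^{2} = \left(\left(4 \left(-4 + 5 \sqrt{5}\right) + 77\right) + \frac{1}{24}\right)^{2} = \left(\left(\left(-16 + 20 \sqrt{5}\right) + 77\right) + \frac{1}{24}\right)^{2} = \left(\left(61 + 20 \sqrt{5}\right) + \frac{1}{24}\right)^{2} = \left(\frac{1465}{24} + 20 \sqrt{5}\right)^{2}$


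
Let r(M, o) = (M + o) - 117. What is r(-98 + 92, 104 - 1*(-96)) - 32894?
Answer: -32817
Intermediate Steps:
r(M, o) = -117 + M + o
r(-98 + 92, 104 - 1*(-96)) - 32894 = (-117 + (-98 + 92) + (104 - 1*(-96))) - 32894 = (-117 - 6 + (104 + 96)) - 32894 = (-117 - 6 + 200) - 32894 = 77 - 32894 = -32817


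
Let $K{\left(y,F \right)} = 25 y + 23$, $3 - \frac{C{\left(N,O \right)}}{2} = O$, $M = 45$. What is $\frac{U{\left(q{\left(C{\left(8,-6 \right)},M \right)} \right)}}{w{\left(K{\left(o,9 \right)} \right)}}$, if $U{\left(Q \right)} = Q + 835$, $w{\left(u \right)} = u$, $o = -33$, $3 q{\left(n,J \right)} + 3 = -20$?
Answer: $- \frac{1241}{1203} \approx -1.0316$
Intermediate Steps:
$C{\left(N,O \right)} = 6 - 2 O$
$q{\left(n,J \right)} = - \frac{23}{3}$ ($q{\left(n,J \right)} = -1 + \frac{1}{3} \left(-20\right) = -1 - \frac{20}{3} = - \frac{23}{3}$)
$K{\left(y,F \right)} = 23 + 25 y$
$U{\left(Q \right)} = 835 + Q$
$\frac{U{\left(q{\left(C{\left(8,-6 \right)},M \right)} \right)}}{w{\left(K{\left(o,9 \right)} \right)}} = \frac{835 - \frac{23}{3}}{23 + 25 \left(-33\right)} = \frac{2482}{3 \left(23 - 825\right)} = \frac{2482}{3 \left(-802\right)} = \frac{2482}{3} \left(- \frac{1}{802}\right) = - \frac{1241}{1203}$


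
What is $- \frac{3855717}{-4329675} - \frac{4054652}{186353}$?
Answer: $- \frac{1870755663111}{89649769475} \approx -20.867$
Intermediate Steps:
$- \frac{3855717}{-4329675} - \frac{4054652}{186353} = \left(-3855717\right) \left(- \frac{1}{4329675}\right) - \frac{4054652}{186353} = \frac{428413}{481075} - \frac{4054652}{186353} = - \frac{1870755663111}{89649769475}$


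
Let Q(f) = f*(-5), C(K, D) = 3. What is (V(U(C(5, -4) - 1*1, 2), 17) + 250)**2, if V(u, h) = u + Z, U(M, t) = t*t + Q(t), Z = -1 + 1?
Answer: 59536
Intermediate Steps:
Q(f) = -5*f
Z = 0
U(M, t) = t**2 - 5*t (U(M, t) = t*t - 5*t = t**2 - 5*t)
V(u, h) = u (V(u, h) = u + 0 = u)
(V(U(C(5, -4) - 1*1, 2), 17) + 250)**2 = (2*(-5 + 2) + 250)**2 = (2*(-3) + 250)**2 = (-6 + 250)**2 = 244**2 = 59536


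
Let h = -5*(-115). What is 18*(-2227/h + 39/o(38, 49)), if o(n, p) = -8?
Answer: -362169/2300 ≈ -157.46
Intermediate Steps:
h = 575
18*(-2227/h + 39/o(38, 49)) = 18*(-2227/575 + 39/(-8)) = 18*(-2227*1/575 + 39*(-⅛)) = 18*(-2227/575 - 39/8) = 18*(-40241/4600) = -362169/2300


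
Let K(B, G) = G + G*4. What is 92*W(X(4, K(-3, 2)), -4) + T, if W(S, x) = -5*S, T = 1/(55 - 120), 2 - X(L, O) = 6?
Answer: 119599/65 ≈ 1840.0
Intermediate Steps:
K(B, G) = 5*G (K(B, G) = G + 4*G = 5*G)
X(L, O) = -4 (X(L, O) = 2 - 1*6 = 2 - 6 = -4)
T = -1/65 (T = 1/(-65) = -1/65 ≈ -0.015385)
92*W(X(4, K(-3, 2)), -4) + T = 92*(-5*(-4)) - 1/65 = 92*20 - 1/65 = 1840 - 1/65 = 119599/65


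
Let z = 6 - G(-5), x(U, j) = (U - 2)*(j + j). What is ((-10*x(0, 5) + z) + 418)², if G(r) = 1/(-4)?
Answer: 6235009/16 ≈ 3.8969e+5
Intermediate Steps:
G(r) = -¼
x(U, j) = 2*j*(-2 + U) (x(U, j) = (-2 + U)*(2*j) = 2*j*(-2 + U))
z = 25/4 (z = 6 - 1*(-¼) = 6 + ¼ = 25/4 ≈ 6.2500)
((-10*x(0, 5) + z) + 418)² = ((-20*5*(-2 + 0) + 25/4) + 418)² = ((-20*5*(-2) + 25/4) + 418)² = ((-10*(-20) + 25/4) + 418)² = ((200 + 25/4) + 418)² = (825/4 + 418)² = (2497/4)² = 6235009/16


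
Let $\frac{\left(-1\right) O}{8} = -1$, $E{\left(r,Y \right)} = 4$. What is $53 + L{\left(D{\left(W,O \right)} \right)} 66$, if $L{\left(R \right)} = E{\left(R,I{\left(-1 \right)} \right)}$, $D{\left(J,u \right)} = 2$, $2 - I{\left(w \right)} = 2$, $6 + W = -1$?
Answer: $317$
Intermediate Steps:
$W = -7$ ($W = -6 - 1 = -7$)
$I{\left(w \right)} = 0$ ($I{\left(w \right)} = 2 - 2 = 0$)
$O = 8$ ($O = \left(-8\right) \left(-1\right) = 8$)
$L{\left(R \right)} = 4$
$53 + L{\left(D{\left(W,O \right)} \right)} 66 = 53 + 4 \cdot 66 = 53 + 264 = 317$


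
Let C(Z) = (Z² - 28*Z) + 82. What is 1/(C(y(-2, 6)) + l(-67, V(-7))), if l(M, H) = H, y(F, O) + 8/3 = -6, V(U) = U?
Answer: 9/3535 ≈ 0.0025460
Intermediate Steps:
y(F, O) = -26/3 (y(F, O) = -8/3 - 6 = -26/3)
C(Z) = 82 + Z² - 28*Z
1/(C(y(-2, 6)) + l(-67, V(-7))) = 1/((82 + (-26/3)² - 28*(-26/3)) - 7) = 1/((82 + 676/9 + 728/3) - 7) = 1/(3598/9 - 7) = 1/(3535/9) = 9/3535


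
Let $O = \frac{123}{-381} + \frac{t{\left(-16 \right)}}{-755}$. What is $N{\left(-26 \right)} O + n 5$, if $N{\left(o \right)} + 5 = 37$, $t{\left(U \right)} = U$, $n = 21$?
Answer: $\frac{9142389}{95885} \approx 95.347$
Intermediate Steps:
$N{\left(o \right)} = 32$ ($N{\left(o \right)} = -5 + 37 = 32$)
$O = - \frac{28923}{95885}$ ($O = \frac{123}{-381} - \frac{16}{-755} = 123 \left(- \frac{1}{381}\right) - - \frac{16}{755} = - \frac{41}{127} + \frac{16}{755} = - \frac{28923}{95885} \approx -0.30164$)
$N{\left(-26 \right)} O + n 5 = 32 \left(- \frac{28923}{95885}\right) + 21 \cdot 5 = - \frac{925536}{95885} + 105 = \frac{9142389}{95885}$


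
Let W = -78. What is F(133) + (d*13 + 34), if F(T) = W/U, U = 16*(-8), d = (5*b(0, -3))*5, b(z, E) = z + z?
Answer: 2215/64 ≈ 34.609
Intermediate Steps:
b(z, E) = 2*z
d = 0 (d = (5*(2*0))*5 = (5*0)*5 = 0*5 = 0)
U = -128
F(T) = 39/64 (F(T) = -78/(-128) = -78*(-1/128) = 39/64)
F(133) + (d*13 + 34) = 39/64 + (0*13 + 34) = 39/64 + (0 + 34) = 39/64 + 34 = 2215/64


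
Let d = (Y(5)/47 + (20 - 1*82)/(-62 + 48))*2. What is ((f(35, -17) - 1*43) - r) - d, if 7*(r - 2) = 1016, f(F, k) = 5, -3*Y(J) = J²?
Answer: -27304/141 ≈ -193.65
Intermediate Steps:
Y(J) = -J²/3
r = 1030/7 (r = 2 + (⅐)*1016 = 2 + 1016/7 = 1030/7 ≈ 147.14)
d = 8392/987 (d = (-⅓*5²/47 + (20 - 1*82)/(-62 + 48))*2 = (-⅓*25*(1/47) + (20 - 82)/(-14))*2 = (-25/3*1/47 - 62*(-1/14))*2 = (-25/141 + 31/7)*2 = (4196/987)*2 = 8392/987 ≈ 8.5025)
((f(35, -17) - 1*43) - r) - d = ((5 - 1*43) - 1*1030/7) - 1*8392/987 = ((5 - 43) - 1030/7) - 8392/987 = (-38 - 1030/7) - 8392/987 = -1296/7 - 8392/987 = -27304/141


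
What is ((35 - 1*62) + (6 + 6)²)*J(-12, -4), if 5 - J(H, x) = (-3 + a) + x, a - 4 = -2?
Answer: 1170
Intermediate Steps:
a = 2 (a = 4 - 2 = 2)
J(H, x) = 6 - x (J(H, x) = 5 - ((-3 + 2) + x) = 5 - (-1 + x) = 5 + (1 - x) = 6 - x)
((35 - 1*62) + (6 + 6)²)*J(-12, -4) = ((35 - 1*62) + (6 + 6)²)*(6 - 1*(-4)) = ((35 - 62) + 12²)*(6 + 4) = (-27 + 144)*10 = 117*10 = 1170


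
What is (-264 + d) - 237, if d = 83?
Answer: -418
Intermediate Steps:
(-264 + d) - 237 = (-264 + 83) - 237 = -181 - 237 = -418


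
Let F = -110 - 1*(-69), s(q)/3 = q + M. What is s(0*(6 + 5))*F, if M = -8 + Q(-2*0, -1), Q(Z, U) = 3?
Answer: 615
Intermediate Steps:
M = -5 (M = -8 + 3 = -5)
s(q) = -15 + 3*q (s(q) = 3*(q - 5) = 3*(-5 + q) = -15 + 3*q)
F = -41 (F = -110 + 69 = -41)
s(0*(6 + 5))*F = (-15 + 3*(0*(6 + 5)))*(-41) = (-15 + 3*(0*11))*(-41) = (-15 + 3*0)*(-41) = (-15 + 0)*(-41) = -15*(-41) = 615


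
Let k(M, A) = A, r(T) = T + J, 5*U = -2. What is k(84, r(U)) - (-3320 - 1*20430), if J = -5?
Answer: 118723/5 ≈ 23745.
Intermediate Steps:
U = -⅖ (U = (⅕)*(-2) = -⅖ ≈ -0.40000)
r(T) = -5 + T (r(T) = T - 5 = -5 + T)
k(84, r(U)) - (-3320 - 1*20430) = (-5 - ⅖) - (-3320 - 1*20430) = -27/5 - (-3320 - 20430) = -27/5 - 1*(-23750) = -27/5 + 23750 = 118723/5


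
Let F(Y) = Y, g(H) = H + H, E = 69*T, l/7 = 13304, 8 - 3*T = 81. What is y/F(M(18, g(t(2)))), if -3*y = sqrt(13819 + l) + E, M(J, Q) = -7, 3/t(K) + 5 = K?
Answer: -1679/21 + sqrt(11883)/7 ≈ -64.380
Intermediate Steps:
T = -73/3 (T = 8/3 - 1/3*81 = 8/3 - 27 = -73/3 ≈ -24.333)
l = 93128 (l = 7*13304 = 93128)
E = -1679 (E = 69*(-73/3) = -1679)
t(K) = 3/(-5 + K)
g(H) = 2*H
y = 1679/3 - sqrt(11883) (y = -(sqrt(13819 + 93128) - 1679)/3 = -(sqrt(106947) - 1679)/3 = -(3*sqrt(11883) - 1679)/3 = -(-1679 + 3*sqrt(11883))/3 = 1679/3 - sqrt(11883) ≈ 450.66)
y/F(M(18, g(t(2)))) = (1679/3 - sqrt(11883))/(-7) = (1679/3 - sqrt(11883))*(-1/7) = -1679/21 + sqrt(11883)/7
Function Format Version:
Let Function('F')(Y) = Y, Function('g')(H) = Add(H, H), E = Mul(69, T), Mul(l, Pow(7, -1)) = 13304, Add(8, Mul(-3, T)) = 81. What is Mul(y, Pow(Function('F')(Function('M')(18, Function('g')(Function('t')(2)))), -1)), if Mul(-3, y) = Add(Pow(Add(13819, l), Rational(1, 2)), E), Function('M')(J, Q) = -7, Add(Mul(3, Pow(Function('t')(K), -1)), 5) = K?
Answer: Add(Rational(-1679, 21), Mul(Rational(1, 7), Pow(11883, Rational(1, 2)))) ≈ -64.380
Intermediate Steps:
T = Rational(-73, 3) (T = Add(Rational(8, 3), Mul(Rational(-1, 3), 81)) = Add(Rational(8, 3), -27) = Rational(-73, 3) ≈ -24.333)
l = 93128 (l = Mul(7, 13304) = 93128)
E = -1679 (E = Mul(69, Rational(-73, 3)) = -1679)
Function('t')(K) = Mul(3, Pow(Add(-5, K), -1))
Function('g')(H) = Mul(2, H)
y = Add(Rational(1679, 3), Mul(-1, Pow(11883, Rational(1, 2)))) (y = Mul(Rational(-1, 3), Add(Pow(Add(13819, 93128), Rational(1, 2)), -1679)) = Mul(Rational(-1, 3), Add(Pow(106947, Rational(1, 2)), -1679)) = Mul(Rational(-1, 3), Add(Mul(3, Pow(11883, Rational(1, 2))), -1679)) = Mul(Rational(-1, 3), Add(-1679, Mul(3, Pow(11883, Rational(1, 2))))) = Add(Rational(1679, 3), Mul(-1, Pow(11883, Rational(1, 2)))) ≈ 450.66)
Mul(y, Pow(Function('F')(Function('M')(18, Function('g')(Function('t')(2)))), -1)) = Mul(Add(Rational(1679, 3), Mul(-1, Pow(11883, Rational(1, 2)))), Pow(-7, -1)) = Mul(Add(Rational(1679, 3), Mul(-1, Pow(11883, Rational(1, 2)))), Rational(-1, 7)) = Add(Rational(-1679, 21), Mul(Rational(1, 7), Pow(11883, Rational(1, 2))))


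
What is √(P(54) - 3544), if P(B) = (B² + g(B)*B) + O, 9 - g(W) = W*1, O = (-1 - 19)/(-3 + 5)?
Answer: 2*I*√767 ≈ 55.39*I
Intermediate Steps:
O = -10 (O = -20/2 = -20*½ = -10)
g(W) = 9 - W
P(B) = -10 + B² + B*(9 - B) (P(B) = (B² + (9 - B)*B) - 10 = (B² + B*(9 - B)) - 10 = -10 + B² + B*(9 - B))
√(P(54) - 3544) = √((-10 + 9*54) - 3544) = √((-10 + 486) - 3544) = √(476 - 3544) = √(-3068) = 2*I*√767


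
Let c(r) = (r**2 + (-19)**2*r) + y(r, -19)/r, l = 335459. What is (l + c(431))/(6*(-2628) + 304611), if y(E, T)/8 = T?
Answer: 291705389/124491333 ≈ 2.3432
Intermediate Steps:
y(E, T) = 8*T
c(r) = r**2 - 152/r + 361*r (c(r) = (r**2 + (-19)**2*r) + (8*(-19))/r = (r**2 + 361*r) - 152/r = r**2 - 152/r + 361*r)
(l + c(431))/(6*(-2628) + 304611) = (335459 + (-152 + 431**2*(361 + 431))/431)/(6*(-2628) + 304611) = (335459 + (-152 + 185761*792)/431)/(-15768 + 304611) = (335459 + (-152 + 147122712)/431)/288843 = (335459 + (1/431)*147122560)*(1/288843) = (335459 + 147122560/431)*(1/288843) = (291705389/431)*(1/288843) = 291705389/124491333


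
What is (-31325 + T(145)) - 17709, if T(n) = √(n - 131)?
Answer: -49034 + √14 ≈ -49030.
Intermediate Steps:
T(n) = √(-131 + n)
(-31325 + T(145)) - 17709 = (-31325 + √(-131 + 145)) - 17709 = (-31325 + √14) - 17709 = -49034 + √14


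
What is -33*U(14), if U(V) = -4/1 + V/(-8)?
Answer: 759/4 ≈ 189.75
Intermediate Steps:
U(V) = -4 - V/8 (U(V) = -4*1 + V*(-⅛) = -4 - V/8)
-33*U(14) = -33*(-4 - ⅛*14) = -33*(-4 - 7/4) = -33*(-23/4) = 759/4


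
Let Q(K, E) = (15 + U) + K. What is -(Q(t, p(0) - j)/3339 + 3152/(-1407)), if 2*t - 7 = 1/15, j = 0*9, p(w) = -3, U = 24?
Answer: 7474774/3355695 ≈ 2.2275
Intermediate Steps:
j = 0
t = 53/15 (t = 7/2 + (1/2)/15 = 7/2 + (1/2)*(1/15) = 7/2 + 1/30 = 53/15 ≈ 3.5333)
Q(K, E) = 39 + K (Q(K, E) = (15 + 24) + K = 39 + K)
-(Q(t, p(0) - j)/3339 + 3152/(-1407)) = -((39 + 53/15)/3339 + 3152/(-1407)) = -((638/15)*(1/3339) + 3152*(-1/1407)) = -(638/50085 - 3152/1407) = -1*(-7474774/3355695) = 7474774/3355695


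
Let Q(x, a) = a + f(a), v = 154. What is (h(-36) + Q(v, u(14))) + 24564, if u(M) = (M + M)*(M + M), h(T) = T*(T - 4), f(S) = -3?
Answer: 26785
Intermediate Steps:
h(T) = T*(-4 + T)
u(M) = 4*M² (u(M) = (2*M)*(2*M) = 4*M²)
Q(x, a) = -3 + a (Q(x, a) = a - 3 = -3 + a)
(h(-36) + Q(v, u(14))) + 24564 = (-36*(-4 - 36) + (-3 + 4*14²)) + 24564 = (-36*(-40) + (-3 + 4*196)) + 24564 = (1440 + (-3 + 784)) + 24564 = (1440 + 781) + 24564 = 2221 + 24564 = 26785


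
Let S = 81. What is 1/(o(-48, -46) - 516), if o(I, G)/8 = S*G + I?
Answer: -1/30708 ≈ -3.2565e-5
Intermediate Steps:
o(I, G) = 8*I + 648*G (o(I, G) = 8*(81*G + I) = 8*(I + 81*G) = 8*I + 648*G)
1/(o(-48, -46) - 516) = 1/((8*(-48) + 648*(-46)) - 516) = 1/((-384 - 29808) - 516) = 1/(-30192 - 516) = 1/(-30708) = -1/30708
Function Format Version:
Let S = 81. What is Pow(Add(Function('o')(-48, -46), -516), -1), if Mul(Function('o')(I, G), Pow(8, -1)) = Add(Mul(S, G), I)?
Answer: Rational(-1, 30708) ≈ -3.2565e-5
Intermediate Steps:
Function('o')(I, G) = Add(Mul(8, I), Mul(648, G)) (Function('o')(I, G) = Mul(8, Add(Mul(81, G), I)) = Mul(8, Add(I, Mul(81, G))) = Add(Mul(8, I), Mul(648, G)))
Pow(Add(Function('o')(-48, -46), -516), -1) = Pow(Add(Add(Mul(8, -48), Mul(648, -46)), -516), -1) = Pow(Add(Add(-384, -29808), -516), -1) = Pow(Add(-30192, -516), -1) = Pow(-30708, -1) = Rational(-1, 30708)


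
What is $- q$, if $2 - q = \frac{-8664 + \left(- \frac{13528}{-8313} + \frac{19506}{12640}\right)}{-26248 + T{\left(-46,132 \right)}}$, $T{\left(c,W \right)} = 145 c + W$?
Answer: $- \frac{2990008182929}{1722516113760} \approx -1.7358$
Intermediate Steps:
$T{\left(c,W \right)} = W + 145 c$
$q = \frac{2990008182929}{1722516113760}$ ($q = 2 - \frac{-8664 + \left(- \frac{13528}{-8313} + \frac{19506}{12640}\right)}{-26248 + \left(132 + 145 \left(-46\right)\right)} = 2 - \frac{-8664 + \left(\left(-13528\right) \left(- \frac{1}{8313}\right) + 19506 \cdot \frac{1}{12640}\right)}{-26248 + \left(132 - 6670\right)} = 2 - \frac{-8664 + \left(\frac{13528}{8313} + \frac{9753}{6320}\right)}{-26248 - 6538} = 2 - \frac{-8664 + \frac{166573649}{52538160}}{-32786} = 2 - \left(- \frac{455024044591}{52538160}\right) \left(- \frac{1}{32786}\right) = 2 - \frac{455024044591}{1722516113760} = \frac{2990008182929}{1722516113760} \approx 1.7358$)
$- q = \left(-1\right) \frac{2990008182929}{1722516113760} = - \frac{2990008182929}{1722516113760}$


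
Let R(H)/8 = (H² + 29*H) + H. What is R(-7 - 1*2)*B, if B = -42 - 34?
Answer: 114912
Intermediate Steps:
B = -76
R(H) = 8*H² + 240*H (R(H) = 8*((H² + 29*H) + H) = 8*(H² + 30*H) = 8*H² + 240*H)
R(-7 - 1*2)*B = (8*(-7 - 1*2)*(30 + (-7 - 1*2)))*(-76) = (8*(-7 - 2)*(30 + (-7 - 2)))*(-76) = (8*(-9)*(30 - 9))*(-76) = (8*(-9)*21)*(-76) = -1512*(-76) = 114912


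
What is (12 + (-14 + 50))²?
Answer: 2304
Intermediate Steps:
(12 + (-14 + 50))² = (12 + 36)² = 48² = 2304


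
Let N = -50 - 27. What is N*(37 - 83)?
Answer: 3542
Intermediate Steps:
N = -77
N*(37 - 83) = -77*(37 - 83) = -77*(-46) = 3542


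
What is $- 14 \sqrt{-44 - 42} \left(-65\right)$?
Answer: $910 i \sqrt{86} \approx 8439.0 i$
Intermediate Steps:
$- 14 \sqrt{-44 - 42} \left(-65\right) = - 14 \sqrt{-86} \left(-65\right) = - 14 i \sqrt{86} \left(-65\right) = 910 i \sqrt{86}$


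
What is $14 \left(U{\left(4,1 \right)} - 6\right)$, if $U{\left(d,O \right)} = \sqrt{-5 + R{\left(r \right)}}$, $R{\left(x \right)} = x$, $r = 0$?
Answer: $-84 + 14 i \sqrt{5} \approx -84.0 + 31.305 i$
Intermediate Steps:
$U{\left(d,O \right)} = i \sqrt{5}$ ($U{\left(d,O \right)} = \sqrt{-5 + 0} = \sqrt{-5} = i \sqrt{5}$)
$14 \left(U{\left(4,1 \right)} - 6\right) = 14 \left(i \sqrt{5} - 6\right) = 14 \left(-6 + i \sqrt{5}\right) = -84 + 14 i \sqrt{5}$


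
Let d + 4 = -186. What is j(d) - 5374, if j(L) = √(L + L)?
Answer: -5374 + 2*I*√95 ≈ -5374.0 + 19.494*I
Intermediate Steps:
d = -190 (d = -4 - 186 = -190)
j(L) = √2*√L (j(L) = √(2*L) = √2*√L)
j(d) - 5374 = √2*√(-190) - 5374 = √2*(I*√190) - 5374 = 2*I*√95 - 5374 = -5374 + 2*I*√95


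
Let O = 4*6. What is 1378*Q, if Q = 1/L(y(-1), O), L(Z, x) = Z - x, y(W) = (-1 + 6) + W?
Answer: -689/10 ≈ -68.900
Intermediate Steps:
O = 24
y(W) = 5 + W
Q = -1/20 (Q = 1/((5 - 1) - 1*24) = 1/(4 - 24) = 1/(-20) = -1/20 ≈ -0.050000)
1378*Q = 1378*(-1/20) = -689/10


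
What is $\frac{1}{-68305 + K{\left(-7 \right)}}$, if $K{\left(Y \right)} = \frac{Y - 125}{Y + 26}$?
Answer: $- \frac{19}{1297927} \approx -1.4639 \cdot 10^{-5}$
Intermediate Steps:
$K{\left(Y \right)} = \frac{-125 + Y}{26 + Y}$
$\frac{1}{-68305 + K{\left(-7 \right)}} = \frac{1}{-68305 + \frac{-125 - 7}{26 - 7}} = \frac{1}{-68305 + \frac{1}{19} \left(-132\right)} = \frac{1}{-68305 - \frac{132}{19}} = \frac{1}{- \frac{1297927}{19}} = - \frac{19}{1297927}$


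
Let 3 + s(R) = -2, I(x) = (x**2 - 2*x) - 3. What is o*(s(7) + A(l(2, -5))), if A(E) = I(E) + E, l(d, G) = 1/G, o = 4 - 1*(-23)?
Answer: -5238/25 ≈ -209.52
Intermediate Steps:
o = 27 (o = 4 + 23 = 27)
I(x) = -3 + x**2 - 2*x
s(R) = -5 (s(R) = -3 - 2 = -5)
A(E) = -3 + E**2 - E (A(E) = (-3 + E**2 - 2*E) + E = -3 + E**2 - E)
o*(s(7) + A(l(2, -5))) = 27*(-5 + (-3 + (1/(-5))**2 - 1/(-5))) = 27*(-5 + (-3 + (-1/5)**2 - 1*(-1/5))) = 27*(-5 + (-3 + 1/25 + 1/5)) = 27*(-5 - 69/25) = 27*(-194/25) = -5238/25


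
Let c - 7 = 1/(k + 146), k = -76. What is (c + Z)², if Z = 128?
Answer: 89321401/4900 ≈ 18229.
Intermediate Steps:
c = 491/70 (c = 7 + 1/(-76 + 146) = 7 + 1/70 = 491/70 ≈ 7.0143)
(c + Z)² = (491/70 + 128)² = (9451/70)² = 89321401/4900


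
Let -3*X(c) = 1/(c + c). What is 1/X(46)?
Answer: -276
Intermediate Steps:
X(c) = -1/(6*c) (X(c) = -1/(3*(c + c)) = -1/(2*c)/3 = -1/(6*c))
1/X(46) = 1/(-⅙/46) = 1/(-⅙*1/46) = 1/(-1/276) = -276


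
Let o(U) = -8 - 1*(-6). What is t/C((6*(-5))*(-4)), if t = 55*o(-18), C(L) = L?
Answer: -11/12 ≈ -0.91667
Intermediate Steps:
o(U) = -2 (o(U) = -8 + 6 = -2)
t = -110 (t = 55*(-2) = -110)
t/C((6*(-5))*(-4)) = -110/((6*(-5))*(-4)) = -110/((-30*(-4))) = -110/120 = -110*1/120 = -11/12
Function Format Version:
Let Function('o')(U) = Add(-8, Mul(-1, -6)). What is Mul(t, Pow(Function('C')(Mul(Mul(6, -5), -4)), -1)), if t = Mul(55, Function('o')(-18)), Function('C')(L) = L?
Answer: Rational(-11, 12) ≈ -0.91667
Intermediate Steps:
Function('o')(U) = -2 (Function('o')(U) = Add(-8, 6) = -2)
t = -110 (t = Mul(55, -2) = -110)
Mul(t, Pow(Function('C')(Mul(Mul(6, -5), -4)), -1)) = Mul(-110, Pow(Mul(Mul(6, -5), -4), -1)) = Mul(-110, Pow(Mul(-30, -4), -1)) = Mul(-110, Pow(120, -1)) = Mul(-110, Rational(1, 120)) = Rational(-11, 12)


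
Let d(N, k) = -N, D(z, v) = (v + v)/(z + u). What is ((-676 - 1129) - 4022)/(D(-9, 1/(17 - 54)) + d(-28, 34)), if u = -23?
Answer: -3449584/16577 ≈ -208.09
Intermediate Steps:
D(z, v) = 2*v/(-23 + z) (D(z, v) = (v + v)/(z - 23) = (2*v)/(-23 + z) = 2*v/(-23 + z))
((-676 - 1129) - 4022)/(D(-9, 1/(17 - 54)) + d(-28, 34)) = ((-676 - 1129) - 4022)/(2/((17 - 54)*(-23 - 9)) - 1*(-28)) = (-1805 - 4022)/(2/(-37*(-32)) + 28) = -5827/(2*(-1/37)*(-1/32) + 28) = -5827/(1/592 + 28) = -5827/16577/592 = -5827*592/16577 = -3449584/16577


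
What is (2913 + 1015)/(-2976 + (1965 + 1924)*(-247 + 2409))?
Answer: 1964/4202521 ≈ 0.00046734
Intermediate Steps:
(2913 + 1015)/(-2976 + (1965 + 1924)*(-247 + 2409)) = 3928/(-2976 + 3889*2162) = 3928/(-2976 + 8408018) = 3928/8405042 = 3928*(1/8405042) = 1964/4202521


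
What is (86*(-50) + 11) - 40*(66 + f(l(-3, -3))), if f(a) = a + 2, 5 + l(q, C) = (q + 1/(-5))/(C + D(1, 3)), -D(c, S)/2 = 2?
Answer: -47791/7 ≈ -6827.3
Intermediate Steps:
D(c, S) = -4 (D(c, S) = -2*2 = -4)
l(q, C) = -5 + (-⅕ + q)/(-4 + C) (l(q, C) = -5 + (q + 1/(-5))/(C - 4) = -5 + (q - ⅕)/(-4 + C) = -5 + (-⅕ + q)/(-4 + C))
f(a) = 2 + a
(86*(-50) + 11) - 40*(66 + f(l(-3, -3))) = (86*(-50) + 11) - 40*(66 + (2 + (99/5 - 3 - 5*(-3))/(-4 - 3))) = (-4300 + 11) - 40*(66 + (2 + (99/5 - 3 + 15)/(-7))) = -4289 - 40*(66 + (2 - ⅐*159/5)) = -4289 - 40*(66 + (2 - 159/35)) = -4289 - 40*(66 - 89/35) = -4289 - 40*2221/35 = -4289 - 17768/7 = -47791/7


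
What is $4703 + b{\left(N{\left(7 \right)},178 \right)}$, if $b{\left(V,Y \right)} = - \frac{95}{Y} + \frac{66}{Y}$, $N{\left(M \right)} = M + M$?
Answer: $\frac{837105}{178} \approx 4702.8$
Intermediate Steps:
$N{\left(M \right)} = 2 M$
$b{\left(V,Y \right)} = - \frac{29}{Y}$
$4703 + b{\left(N{\left(7 \right)},178 \right)} = 4703 - \frac{29}{178} = \frac{837105}{178}$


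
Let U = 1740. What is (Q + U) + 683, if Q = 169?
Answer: 2592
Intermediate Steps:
(Q + U) + 683 = (169 + 1740) + 683 = 1909 + 683 = 2592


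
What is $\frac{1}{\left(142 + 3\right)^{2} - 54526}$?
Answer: $- \frac{1}{33501} \approx -2.985 \cdot 10^{-5}$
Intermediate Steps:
$\frac{1}{\left(142 + 3\right)^{2} - 54526} = \frac{1}{145^{2} - 54526} = \frac{1}{21025 - 54526} = \frac{1}{-33501} = - \frac{1}{33501}$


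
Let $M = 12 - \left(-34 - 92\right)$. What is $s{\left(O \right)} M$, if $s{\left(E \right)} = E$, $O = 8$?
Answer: $1104$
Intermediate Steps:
$M = 138$ ($M = 12 - -126 = 12 + 126 = 138$)
$s{\left(O \right)} M = 8 \cdot 138 = 1104$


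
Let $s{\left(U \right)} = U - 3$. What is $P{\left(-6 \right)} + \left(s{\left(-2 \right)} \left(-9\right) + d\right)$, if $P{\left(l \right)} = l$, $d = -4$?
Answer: $35$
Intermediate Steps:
$s{\left(U \right)} = -3 + U$
$P{\left(-6 \right)} + \left(s{\left(-2 \right)} \left(-9\right) + d\right) = -6 - \left(4 - \left(-3 - 2\right) \left(-9\right)\right) = -6 - -41 = -6 + \left(45 - 4\right) = -6 + 41 = 35$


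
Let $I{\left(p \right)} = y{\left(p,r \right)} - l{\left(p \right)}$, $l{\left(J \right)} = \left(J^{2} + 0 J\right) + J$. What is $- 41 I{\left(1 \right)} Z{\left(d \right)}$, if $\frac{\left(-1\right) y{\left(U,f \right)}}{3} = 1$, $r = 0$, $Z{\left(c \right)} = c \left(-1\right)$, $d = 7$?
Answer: $-1435$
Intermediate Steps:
$Z{\left(c \right)} = - c$
$y{\left(U,f \right)} = -3$ ($y{\left(U,f \right)} = \left(-3\right) 1 = -3$)
$l{\left(J \right)} = J + J^{2}$ ($l{\left(J \right)} = \left(J^{2} + 0\right) + J = J^{2} + J = J + J^{2}$)
$I{\left(p \right)} = -3 - p \left(1 + p\right)$
$- 41 I{\left(1 \right)} Z{\left(d \right)} = - 41 \left(-3 - 1 \left(1 + 1\right)\right) \left(\left(-1\right) 7\right) = - 41 \left(-3 - 1 \cdot 2\right) \left(-7\right) = - 41 \left(-3 - 2\right) \left(-7\right) = \left(-41\right) \left(-5\right) \left(-7\right) = 205 \left(-7\right) = -1435$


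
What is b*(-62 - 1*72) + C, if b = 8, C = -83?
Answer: -1155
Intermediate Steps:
b*(-62 - 1*72) + C = 8*(-62 - 1*72) - 83 = 8*(-62 - 72) - 83 = 8*(-134) - 83 = -1072 - 83 = -1155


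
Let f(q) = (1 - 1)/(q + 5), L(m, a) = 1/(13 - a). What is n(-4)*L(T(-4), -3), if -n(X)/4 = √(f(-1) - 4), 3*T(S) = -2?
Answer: -I/2 ≈ -0.5*I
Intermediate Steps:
T(S) = -⅔ (T(S) = (⅓)*(-2) = -⅔)
f(q) = 0 (f(q) = 0/(5 + q) = 0)
n(X) = -8*I (n(X) = -4*√(0 - 4) = -8*I)
n(-4)*L(T(-4), -3) = (-8*I)*(-1/(-13 - 3)) = (-8*I)*(-1/(-16)) = (-8*I)*(-1*(-1/16)) = -8*I*(1/16) = -I/2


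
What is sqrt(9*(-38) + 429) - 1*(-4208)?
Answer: 4208 + sqrt(87) ≈ 4217.3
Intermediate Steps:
sqrt(9*(-38) + 429) - 1*(-4208) = sqrt(-342 + 429) + 4208 = sqrt(87) + 4208 = 4208 + sqrt(87)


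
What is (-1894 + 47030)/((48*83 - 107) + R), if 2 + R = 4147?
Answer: 3224/573 ≈ 5.6265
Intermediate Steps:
R = 4145 (R = -2 + 4147 = 4145)
(-1894 + 47030)/((48*83 - 107) + R) = (-1894 + 47030)/((48*83 - 107) + 4145) = 45136/((3984 - 107) + 4145) = 45136/(3877 + 4145) = 45136/8022 = 45136*(1/8022) = 3224/573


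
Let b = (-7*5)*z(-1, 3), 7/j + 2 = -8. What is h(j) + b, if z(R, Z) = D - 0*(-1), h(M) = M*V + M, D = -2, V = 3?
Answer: 336/5 ≈ 67.200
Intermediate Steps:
j = -7/10 (j = 7/(-2 - 8) = 7/(-10) = 7*(-1/10) = -7/10 ≈ -0.70000)
h(M) = 4*M (h(M) = M*3 + M = 3*M + M = 4*M)
z(R, Z) = -2 (z(R, Z) = -2 - 0*(-1) = -2 - 1*0 = -2 + 0 = -2)
b = 70 (b = -7*5*(-2) = -35*(-2) = 70)
h(j) + b = 4*(-7/10) + 70 = -14/5 + 70 = 336/5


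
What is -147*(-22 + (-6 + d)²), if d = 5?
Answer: 3087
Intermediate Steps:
-147*(-22 + (-6 + d)²) = -147*(-22 + (-6 + 5)²) = -147*(-22 + (-1)²) = -147*(-22 + 1) = -147*(-21) = 3087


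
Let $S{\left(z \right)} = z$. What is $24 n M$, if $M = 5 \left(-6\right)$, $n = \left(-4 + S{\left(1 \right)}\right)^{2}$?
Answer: $-6480$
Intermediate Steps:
$n = 9$ ($n = \left(-4 + 1\right)^{2} = \left(-3\right)^{2} = 9$)
$M = -30$
$24 n M = 24 \cdot 9 \left(-30\right) = 216 \left(-30\right) = -6480$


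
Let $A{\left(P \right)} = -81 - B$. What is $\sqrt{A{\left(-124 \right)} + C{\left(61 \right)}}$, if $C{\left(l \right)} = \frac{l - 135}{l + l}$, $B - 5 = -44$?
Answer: $\frac{i \sqrt{158539}}{61} \approx 6.5274 i$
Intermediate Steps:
$B = -39$ ($B = 5 - 44 = -39$)
$A{\left(P \right)} = -42$ ($A{\left(P \right)} = -81 - -39 = -81 + 39 = -42$)
$C{\left(l \right)} = \frac{-135 + l}{2 l}$
$\sqrt{A{\left(-124 \right)} + C{\left(61 \right)}} = \sqrt{-42 + \frac{-135 + 61}{2 \cdot 61}} = \sqrt{-42 + \frac{1}{2} \cdot \frac{1}{61} \left(-74\right)} = \sqrt{-42 - \frac{37}{61}} = \sqrt{- \frac{2599}{61}} = \frac{i \sqrt{158539}}{61}$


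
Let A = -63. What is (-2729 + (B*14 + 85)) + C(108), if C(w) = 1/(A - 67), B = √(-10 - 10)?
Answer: -343721/130 + 28*I*√5 ≈ -2644.0 + 62.61*I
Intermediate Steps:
B = 2*I*√5 (B = √(-20) = 2*I*√5 ≈ 4.4721*I)
C(w) = -1/130 (C(w) = 1/(-63 - 67) = 1/(-130) = -1/130)
(-2729 + (B*14 + 85)) + C(108) = (-2729 + ((2*I*√5)*14 + 85)) - 1/130 = (-2729 + (28*I*√5 + 85)) - 1/130 = (-2729 + (85 + 28*I*√5)) - 1/130 = (-2644 + 28*I*√5) - 1/130 = -343721/130 + 28*I*√5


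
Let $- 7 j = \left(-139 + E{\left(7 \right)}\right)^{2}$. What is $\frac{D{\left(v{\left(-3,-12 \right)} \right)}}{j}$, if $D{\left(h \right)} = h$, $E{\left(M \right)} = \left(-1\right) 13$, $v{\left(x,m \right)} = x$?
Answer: $\frac{21}{23104} \approx 0.00090893$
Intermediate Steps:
$E{\left(M \right)} = -13$
$j = - \frac{23104}{7}$ ($j = - \frac{\left(-139 - 13\right)^{2}}{7} = - \frac{\left(-152\right)^{2}}{7} = \left(- \frac{1}{7}\right) 23104 = - \frac{23104}{7} \approx -3300.6$)
$\frac{D{\left(v{\left(-3,-12 \right)} \right)}}{j} = - \frac{3}{- \frac{23104}{7}} = \left(-3\right) \left(- \frac{7}{23104}\right) = \frac{21}{23104}$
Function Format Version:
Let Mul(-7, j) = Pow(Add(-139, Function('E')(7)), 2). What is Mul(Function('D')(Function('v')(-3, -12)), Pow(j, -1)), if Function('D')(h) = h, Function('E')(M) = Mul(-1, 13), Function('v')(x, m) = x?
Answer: Rational(21, 23104) ≈ 0.00090893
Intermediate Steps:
Function('E')(M) = -13
j = Rational(-23104, 7) (j = Mul(Rational(-1, 7), Pow(Add(-139, -13), 2)) = Mul(Rational(-1, 7), Pow(-152, 2)) = Mul(Rational(-1, 7), 23104) = Rational(-23104, 7) ≈ -3300.6)
Mul(Function('D')(Function('v')(-3, -12)), Pow(j, -1)) = Mul(-3, Pow(Rational(-23104, 7), -1)) = Mul(-3, Rational(-7, 23104)) = Rational(21, 23104)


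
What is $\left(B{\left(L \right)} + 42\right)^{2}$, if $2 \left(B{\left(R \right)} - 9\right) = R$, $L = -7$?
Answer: $\frac{9025}{4} \approx 2256.3$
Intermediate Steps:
$B{\left(R \right)} = 9 + \frac{R}{2}$
$\left(B{\left(L \right)} + 42\right)^{2} = \left(\left(9 + \frac{1}{2} \left(-7\right)\right) + 42\right)^{2} = \left(\left(9 - \frac{7}{2}\right) + 42\right)^{2} = \left(\frac{11}{2} + 42\right)^{2} = \left(\frac{95}{2}\right)^{2} = \frac{9025}{4}$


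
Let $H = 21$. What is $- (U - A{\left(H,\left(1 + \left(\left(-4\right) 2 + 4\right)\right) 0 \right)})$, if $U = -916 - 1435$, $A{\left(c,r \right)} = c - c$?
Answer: $2351$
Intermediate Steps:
$A{\left(c,r \right)} = 0$
$U = -2351$
$- (U - A{\left(H,\left(1 + \left(\left(-4\right) 2 + 4\right)\right) 0 \right)}) = - (-2351 - 0) = - (-2351 + 0) = \left(-1\right) \left(-2351\right) = 2351$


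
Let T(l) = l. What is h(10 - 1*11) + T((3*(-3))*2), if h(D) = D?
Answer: -19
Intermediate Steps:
h(10 - 1*11) + T((3*(-3))*2) = (10 - 1*11) + (3*(-3))*2 = (10 - 11) - 9*2 = -1 - 18 = -19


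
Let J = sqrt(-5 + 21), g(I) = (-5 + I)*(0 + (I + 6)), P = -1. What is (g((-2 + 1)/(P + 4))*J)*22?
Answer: -23936/9 ≈ -2659.6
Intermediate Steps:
g(I) = (-5 + I)*(6 + I) (g(I) = (-5 + I)*(0 + (6 + I)) = (-5 + I)*(6 + I))
J = 4 (J = sqrt(16) = 4)
(g((-2 + 1)/(P + 4))*J)*22 = ((-30 + (-2 + 1)/(-1 + 4) + ((-2 + 1)/(-1 + 4))**2)*4)*22 = ((-30 - 1/3 + (-1/3)**2)*4)*22 = ((-30 - 1/3 + 1/9)*4)*22 = -272/9*4*22 = -1088/9*22 = -23936/9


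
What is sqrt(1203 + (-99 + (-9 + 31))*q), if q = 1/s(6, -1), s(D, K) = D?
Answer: sqrt(42846)/6 ≈ 34.499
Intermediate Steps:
q = 1/6 ≈ 0.16667
sqrt(1203 + (-99 + (-9 + 31))*q) = sqrt(1203 + (-99 + (-9 + 31))*(1/6)) = sqrt(1203 + (-99 + 22)*(1/6)) = sqrt(1203 - 77*1/6) = sqrt(1203 - 77/6) = sqrt(7141/6) = sqrt(42846)/6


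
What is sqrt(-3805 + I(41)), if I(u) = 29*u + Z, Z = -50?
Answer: I*sqrt(2666) ≈ 51.633*I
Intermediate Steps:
I(u) = -50 + 29*u (I(u) = 29*u - 50 = -50 + 29*u)
sqrt(-3805 + I(41)) = sqrt(-3805 + (-50 + 29*41)) = sqrt(-3805 + (-50 + 1189)) = sqrt(-3805 + 1139) = sqrt(-2666) = I*sqrt(2666)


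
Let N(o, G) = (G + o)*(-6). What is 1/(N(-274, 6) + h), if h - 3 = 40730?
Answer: 1/42341 ≈ 2.3618e-5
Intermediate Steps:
h = 40733 (h = 3 + 40730 = 40733)
N(o, G) = -6*G - 6*o
1/(N(-274, 6) + h) = 1/((-6*6 - 6*(-274)) + 40733) = 1/((-36 + 1644) + 40733) = 1/(1608 + 40733) = 1/42341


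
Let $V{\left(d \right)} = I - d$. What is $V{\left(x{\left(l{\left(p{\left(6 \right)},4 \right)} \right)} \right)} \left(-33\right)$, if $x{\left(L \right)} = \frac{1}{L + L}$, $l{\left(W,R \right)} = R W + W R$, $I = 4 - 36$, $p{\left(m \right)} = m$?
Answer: $\frac{33803}{32} \approx 1056.3$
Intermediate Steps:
$I = -32$
$l{\left(W,R \right)} = 2 R W$ ($l{\left(W,R \right)} = R W + R W = 2 R W$)
$x{\left(L \right)} = \frac{1}{2 L}$
$V{\left(d \right)} = -32 - d$
$V{\left(x{\left(l{\left(p{\left(6 \right)},4 \right)} \right)} \right)} \left(-33\right) = \left(-32 - \frac{1}{2 \cdot 2 \cdot 4 \cdot 6}\right) \left(-33\right) = \left(-32 - \frac{1}{2 \cdot 48}\right) \left(-33\right) = \left(-32 - \frac{1}{2} \cdot \frac{1}{48}\right) \left(-33\right) = \left(-32 - \frac{1}{96}\right) \left(-33\right) = \left(- \frac{3073}{96}\right) \left(-33\right) = \frac{33803}{32}$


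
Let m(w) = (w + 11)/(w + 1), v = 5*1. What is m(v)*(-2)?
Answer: -16/3 ≈ -5.3333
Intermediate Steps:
v = 5
m(w) = (11 + w)/(1 + w)
m(v)*(-2) = ((11 + 5)/(1 + 5))*(-2) = (16/6)*(-2) = ((1/6)*16)*(-2) = (8/3)*(-2) = -16/3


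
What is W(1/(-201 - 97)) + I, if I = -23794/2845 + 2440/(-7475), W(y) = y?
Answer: -2203689899/253495190 ≈ -8.6932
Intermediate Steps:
I = -7392078/850655 (I = -23794*1/2845 + 2440*(-1/7475) = -23794/2845 - 488/1495 = -7392078/850655 ≈ -8.6899)
W(1/(-201 - 97)) + I = 1/(-201 - 97) - 7392078/850655 = 1/(-298) - 7392078/850655 = -1/298 - 7392078/850655 = -2203689899/253495190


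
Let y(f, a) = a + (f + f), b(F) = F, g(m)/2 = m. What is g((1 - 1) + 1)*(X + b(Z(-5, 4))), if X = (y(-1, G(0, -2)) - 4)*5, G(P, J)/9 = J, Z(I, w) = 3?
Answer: -234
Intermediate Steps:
g(m) = 2*m
G(P, J) = 9*J
y(f, a) = a + 2*f
X = -120 (X = ((9*(-2) + 2*(-1)) - 4)*5 = ((-18 - 2) - 4)*5 = (-20 - 4)*5 = -24*5 = -120)
g((1 - 1) + 1)*(X + b(Z(-5, 4))) = (2*((1 - 1) + 1))*(-120 + 3) = (2*(0 + 1))*(-117) = (2*1)*(-117) = 2*(-117) = -234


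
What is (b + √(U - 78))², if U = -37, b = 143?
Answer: (143 + I*√115)² ≈ 20334.0 + 3067.0*I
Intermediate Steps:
(b + √(U - 78))² = (143 + √(-37 - 78))² = (143 + √(-115))² = (143 + I*√115)²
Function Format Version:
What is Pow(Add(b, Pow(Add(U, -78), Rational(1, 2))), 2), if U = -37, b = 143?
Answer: Pow(Add(143, Mul(I, Pow(115, Rational(1, 2)))), 2) ≈ Add(20334., Mul(3067.0, I))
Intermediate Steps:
Pow(Add(b, Pow(Add(U, -78), Rational(1, 2))), 2) = Pow(Add(143, Pow(Add(-37, -78), Rational(1, 2))), 2) = Pow(Add(143, Pow(-115, Rational(1, 2))), 2) = Pow(Add(143, Mul(I, Pow(115, Rational(1, 2)))), 2)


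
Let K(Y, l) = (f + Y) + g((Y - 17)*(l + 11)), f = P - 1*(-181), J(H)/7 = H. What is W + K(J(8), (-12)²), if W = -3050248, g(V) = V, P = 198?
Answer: -3043768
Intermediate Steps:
J(H) = 7*H
f = 379 (f = 198 - 1*(-181) = 198 + 181 = 379)
K(Y, l) = 379 + Y + (-17 + Y)*(11 + l) (K(Y, l) = (379 + Y) + (Y - 17)*(l + 11) = (379 + Y) + (-17 + Y)*(11 + l) = 379 + Y + (-17 + Y)*(11 + l))
W + K(J(8), (-12)²) = -3050248 + (192 - 17*(-12)² + 12*(7*8) + (7*8)*(-12)²) = -3050248 + (192 - 17*144 + 12*56 + 56*144) = -3050248 + (192 - 2448 + 672 + 8064) = -3050248 + 6480 = -3043768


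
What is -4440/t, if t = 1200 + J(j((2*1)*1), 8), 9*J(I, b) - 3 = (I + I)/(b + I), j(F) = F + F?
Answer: -119880/32411 ≈ -3.6987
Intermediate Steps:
j(F) = 2*F
J(I, b) = 1/3 + 2*I/(9*(I + b)) (J(I, b) = 1/3 + ((I + I)/(b + I))/9 = 1/3 + ((2*I)/(I + b))/9 = 1/3 + (2*I/(I + b))/9 = 1/3 + 2*I/(9*(I + b)))
t = 32411/27 (t = 1200 + ((1/3)*8 + 5*(2*((2*1)*1))/9)/(2*((2*1)*1) + 8) = 1200 + (8/3 + 5*(2*(2*1))/9)/(2*(2*1) + 8) = 1200 + (8/3 + 5*(2*2)/9)/(2*2 + 8) = 1200 + (8/3 + (5/9)*4)/(4 + 8) = 1200 + (8/3 + 20/9)/12 = 1200 + (1/12)*(44/9) = 1200 + 11/27 = 32411/27 ≈ 1200.4)
-4440/t = -4440/32411/27 = -4440*27/32411 = -119880/32411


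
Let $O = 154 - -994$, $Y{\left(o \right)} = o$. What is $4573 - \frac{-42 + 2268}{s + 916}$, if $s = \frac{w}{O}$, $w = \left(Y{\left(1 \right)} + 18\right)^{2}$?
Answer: $\frac{1602638623}{350643} \approx 4570.6$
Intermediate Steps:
$w = 361$ ($w = \left(1 + 18\right)^{2} = 19^{2} = 361$)
$O = 1148$ ($O = 154 + 994 = 1148$)
$s = \frac{361}{1148} \approx 0.31446$
$4573 - \frac{-42 + 2268}{s + 916} = 4573 - \frac{-42 + 2268}{\frac{361}{1148} + 916} = 4573 - \frac{2226}{\frac{1051929}{1148}} = 4573 - 2226 \cdot \frac{1148}{1051929} = 4573 - \frac{851816}{350643} = \frac{1602638623}{350643}$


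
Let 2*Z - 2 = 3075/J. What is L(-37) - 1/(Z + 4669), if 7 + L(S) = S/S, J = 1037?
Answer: -58134004/9688655 ≈ -6.0002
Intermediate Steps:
L(S) = -6 (L(S) = -7 + S/S = -7 + 1 = -6)
Z = 5149/2074 (Z = 1 + (3075/1037)/2 = 1 + (3075*(1/1037))/2 = 1 + (½)*(3075/1037) = 1 + 3075/2074 = 5149/2074 ≈ 2.4826)
L(-37) - 1/(Z + 4669) = -6 - 1/(5149/2074 + 4669) = -6 - 1/9688655/2074 = -6 - 1*2074/9688655 = -6 - 2074/9688655 = -58134004/9688655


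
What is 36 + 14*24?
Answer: 372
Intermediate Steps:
36 + 14*24 = 36 + 336 = 372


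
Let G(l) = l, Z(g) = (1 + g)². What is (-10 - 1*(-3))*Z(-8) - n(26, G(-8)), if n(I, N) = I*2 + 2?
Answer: -397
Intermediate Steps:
n(I, N) = 2 + 2*I (n(I, N) = 2*I + 2 = 2 + 2*I)
(-10 - 1*(-3))*Z(-8) - n(26, G(-8)) = (-10 - 1*(-3))*(1 - 8)² - (2 + 2*26) = (-10 + 3)*(-7)² - (2 + 52) = -7*49 - 1*54 = -343 - 54 = -397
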